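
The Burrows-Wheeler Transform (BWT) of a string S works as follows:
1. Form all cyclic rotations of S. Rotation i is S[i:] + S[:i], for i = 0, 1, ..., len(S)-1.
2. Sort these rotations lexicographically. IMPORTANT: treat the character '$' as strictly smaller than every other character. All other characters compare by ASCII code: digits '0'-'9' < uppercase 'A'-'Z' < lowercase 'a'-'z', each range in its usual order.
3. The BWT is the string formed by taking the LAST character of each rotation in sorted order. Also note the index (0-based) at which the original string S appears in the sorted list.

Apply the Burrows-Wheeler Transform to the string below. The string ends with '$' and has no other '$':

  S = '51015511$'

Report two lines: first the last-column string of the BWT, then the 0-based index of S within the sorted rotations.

Answer: 111550$51
6

Derivation:
All 9 rotations (rotation i = S[i:]+S[:i]):
  rot[0] = 51015511$
  rot[1] = 1015511$5
  rot[2] = 015511$51
  rot[3] = 15511$510
  rot[4] = 5511$5101
  rot[5] = 511$51015
  rot[6] = 11$510155
  rot[7] = 1$5101551
  rot[8] = $51015511
Sorted (with $ < everything):
  sorted[0] = $51015511  (last char: '1')
  sorted[1] = 015511$51  (last char: '1')
  sorted[2] = 1$5101551  (last char: '1')
  sorted[3] = 1015511$5  (last char: '5')
  sorted[4] = 11$510155  (last char: '5')
  sorted[5] = 15511$510  (last char: '0')
  sorted[6] = 51015511$  (last char: '$')
  sorted[7] = 511$51015  (last char: '5')
  sorted[8] = 5511$5101  (last char: '1')
Last column: 111550$51
Original string S is at sorted index 6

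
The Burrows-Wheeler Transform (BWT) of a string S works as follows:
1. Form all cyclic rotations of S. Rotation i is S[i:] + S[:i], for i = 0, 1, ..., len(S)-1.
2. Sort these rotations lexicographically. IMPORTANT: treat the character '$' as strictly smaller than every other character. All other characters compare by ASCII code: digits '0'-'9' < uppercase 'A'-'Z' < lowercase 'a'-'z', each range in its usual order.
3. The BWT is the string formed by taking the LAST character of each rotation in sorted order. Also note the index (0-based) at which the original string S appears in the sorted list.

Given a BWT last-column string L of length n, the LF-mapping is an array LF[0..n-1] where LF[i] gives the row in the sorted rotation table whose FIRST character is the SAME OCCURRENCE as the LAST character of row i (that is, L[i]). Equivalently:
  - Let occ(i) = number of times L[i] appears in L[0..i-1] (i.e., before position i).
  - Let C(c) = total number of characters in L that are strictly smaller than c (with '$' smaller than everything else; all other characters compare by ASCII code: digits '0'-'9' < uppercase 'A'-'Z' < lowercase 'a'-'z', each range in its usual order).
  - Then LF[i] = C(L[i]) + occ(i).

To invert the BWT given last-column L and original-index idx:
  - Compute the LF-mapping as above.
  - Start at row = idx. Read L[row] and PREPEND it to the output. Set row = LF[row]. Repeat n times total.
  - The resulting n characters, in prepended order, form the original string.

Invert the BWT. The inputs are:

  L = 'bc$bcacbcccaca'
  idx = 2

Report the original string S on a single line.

Answer: accbcabaccccb$

Derivation:
LF mapping: 4 7 0 5 8 1 9 6 10 11 12 2 13 3
Walk LF starting at row 2, prepending L[row]:
  step 1: row=2, L[2]='$', prepend. Next row=LF[2]=0
  step 2: row=0, L[0]='b', prepend. Next row=LF[0]=4
  step 3: row=4, L[4]='c', prepend. Next row=LF[4]=8
  step 4: row=8, L[8]='c', prepend. Next row=LF[8]=10
  step 5: row=10, L[10]='c', prepend. Next row=LF[10]=12
  step 6: row=12, L[12]='c', prepend. Next row=LF[12]=13
  step 7: row=13, L[13]='a', prepend. Next row=LF[13]=3
  step 8: row=3, L[3]='b', prepend. Next row=LF[3]=5
  step 9: row=5, L[5]='a', prepend. Next row=LF[5]=1
  step 10: row=1, L[1]='c', prepend. Next row=LF[1]=7
  step 11: row=7, L[7]='b', prepend. Next row=LF[7]=6
  step 12: row=6, L[6]='c', prepend. Next row=LF[6]=9
  step 13: row=9, L[9]='c', prepend. Next row=LF[9]=11
  step 14: row=11, L[11]='a', prepend. Next row=LF[11]=2
Reversed output: accbcabaccccb$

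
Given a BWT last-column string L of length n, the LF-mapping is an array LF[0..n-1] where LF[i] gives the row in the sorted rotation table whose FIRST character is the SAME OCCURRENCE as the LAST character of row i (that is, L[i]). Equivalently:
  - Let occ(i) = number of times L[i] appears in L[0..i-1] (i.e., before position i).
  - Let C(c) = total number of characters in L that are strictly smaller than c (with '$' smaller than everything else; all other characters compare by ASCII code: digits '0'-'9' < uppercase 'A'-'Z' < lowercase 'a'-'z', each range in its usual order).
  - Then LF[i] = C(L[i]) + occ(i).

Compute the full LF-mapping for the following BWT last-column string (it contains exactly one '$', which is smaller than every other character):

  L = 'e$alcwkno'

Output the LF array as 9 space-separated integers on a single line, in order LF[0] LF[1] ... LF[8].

Char counts: '$':1, 'a':1, 'c':1, 'e':1, 'k':1, 'l':1, 'n':1, 'o':1, 'w':1
C (first-col start): C('$')=0, C('a')=1, C('c')=2, C('e')=3, C('k')=4, C('l')=5, C('n')=6, C('o')=7, C('w')=8
L[0]='e': occ=0, LF[0]=C('e')+0=3+0=3
L[1]='$': occ=0, LF[1]=C('$')+0=0+0=0
L[2]='a': occ=0, LF[2]=C('a')+0=1+0=1
L[3]='l': occ=0, LF[3]=C('l')+0=5+0=5
L[4]='c': occ=0, LF[4]=C('c')+0=2+0=2
L[5]='w': occ=0, LF[5]=C('w')+0=8+0=8
L[6]='k': occ=0, LF[6]=C('k')+0=4+0=4
L[7]='n': occ=0, LF[7]=C('n')+0=6+0=6
L[8]='o': occ=0, LF[8]=C('o')+0=7+0=7

Answer: 3 0 1 5 2 8 4 6 7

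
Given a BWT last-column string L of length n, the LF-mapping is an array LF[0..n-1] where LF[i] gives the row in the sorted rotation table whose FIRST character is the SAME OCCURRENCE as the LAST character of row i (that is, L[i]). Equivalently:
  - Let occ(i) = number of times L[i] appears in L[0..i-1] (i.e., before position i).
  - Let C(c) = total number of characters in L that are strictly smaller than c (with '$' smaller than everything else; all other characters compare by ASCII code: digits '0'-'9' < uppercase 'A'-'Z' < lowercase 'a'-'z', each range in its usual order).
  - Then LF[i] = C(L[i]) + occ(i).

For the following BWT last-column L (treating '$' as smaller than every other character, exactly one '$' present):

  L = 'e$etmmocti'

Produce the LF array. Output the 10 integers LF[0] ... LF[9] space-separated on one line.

Char counts: '$':1, 'c':1, 'e':2, 'i':1, 'm':2, 'o':1, 't':2
C (first-col start): C('$')=0, C('c')=1, C('e')=2, C('i')=4, C('m')=5, C('o')=7, C('t')=8
L[0]='e': occ=0, LF[0]=C('e')+0=2+0=2
L[1]='$': occ=0, LF[1]=C('$')+0=0+0=0
L[2]='e': occ=1, LF[2]=C('e')+1=2+1=3
L[3]='t': occ=0, LF[3]=C('t')+0=8+0=8
L[4]='m': occ=0, LF[4]=C('m')+0=5+0=5
L[5]='m': occ=1, LF[5]=C('m')+1=5+1=6
L[6]='o': occ=0, LF[6]=C('o')+0=7+0=7
L[7]='c': occ=0, LF[7]=C('c')+0=1+0=1
L[8]='t': occ=1, LF[8]=C('t')+1=8+1=9
L[9]='i': occ=0, LF[9]=C('i')+0=4+0=4

Answer: 2 0 3 8 5 6 7 1 9 4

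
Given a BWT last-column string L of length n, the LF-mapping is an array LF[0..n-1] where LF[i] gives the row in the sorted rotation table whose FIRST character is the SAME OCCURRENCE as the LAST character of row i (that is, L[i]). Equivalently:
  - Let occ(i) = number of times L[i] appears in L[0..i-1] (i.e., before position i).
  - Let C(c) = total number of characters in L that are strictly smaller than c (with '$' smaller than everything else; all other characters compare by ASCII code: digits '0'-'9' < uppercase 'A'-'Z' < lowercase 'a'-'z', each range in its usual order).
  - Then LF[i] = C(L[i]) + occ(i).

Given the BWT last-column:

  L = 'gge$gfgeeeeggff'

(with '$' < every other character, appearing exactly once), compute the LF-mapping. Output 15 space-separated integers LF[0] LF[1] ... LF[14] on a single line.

Answer: 9 10 1 0 11 6 12 2 3 4 5 13 14 7 8

Derivation:
Char counts: '$':1, 'e':5, 'f':3, 'g':6
C (first-col start): C('$')=0, C('e')=1, C('f')=6, C('g')=9
L[0]='g': occ=0, LF[0]=C('g')+0=9+0=9
L[1]='g': occ=1, LF[1]=C('g')+1=9+1=10
L[2]='e': occ=0, LF[2]=C('e')+0=1+0=1
L[3]='$': occ=0, LF[3]=C('$')+0=0+0=0
L[4]='g': occ=2, LF[4]=C('g')+2=9+2=11
L[5]='f': occ=0, LF[5]=C('f')+0=6+0=6
L[6]='g': occ=3, LF[6]=C('g')+3=9+3=12
L[7]='e': occ=1, LF[7]=C('e')+1=1+1=2
L[8]='e': occ=2, LF[8]=C('e')+2=1+2=3
L[9]='e': occ=3, LF[9]=C('e')+3=1+3=4
L[10]='e': occ=4, LF[10]=C('e')+4=1+4=5
L[11]='g': occ=4, LF[11]=C('g')+4=9+4=13
L[12]='g': occ=5, LF[12]=C('g')+5=9+5=14
L[13]='f': occ=1, LF[13]=C('f')+1=6+1=7
L[14]='f': occ=2, LF[14]=C('f')+2=6+2=8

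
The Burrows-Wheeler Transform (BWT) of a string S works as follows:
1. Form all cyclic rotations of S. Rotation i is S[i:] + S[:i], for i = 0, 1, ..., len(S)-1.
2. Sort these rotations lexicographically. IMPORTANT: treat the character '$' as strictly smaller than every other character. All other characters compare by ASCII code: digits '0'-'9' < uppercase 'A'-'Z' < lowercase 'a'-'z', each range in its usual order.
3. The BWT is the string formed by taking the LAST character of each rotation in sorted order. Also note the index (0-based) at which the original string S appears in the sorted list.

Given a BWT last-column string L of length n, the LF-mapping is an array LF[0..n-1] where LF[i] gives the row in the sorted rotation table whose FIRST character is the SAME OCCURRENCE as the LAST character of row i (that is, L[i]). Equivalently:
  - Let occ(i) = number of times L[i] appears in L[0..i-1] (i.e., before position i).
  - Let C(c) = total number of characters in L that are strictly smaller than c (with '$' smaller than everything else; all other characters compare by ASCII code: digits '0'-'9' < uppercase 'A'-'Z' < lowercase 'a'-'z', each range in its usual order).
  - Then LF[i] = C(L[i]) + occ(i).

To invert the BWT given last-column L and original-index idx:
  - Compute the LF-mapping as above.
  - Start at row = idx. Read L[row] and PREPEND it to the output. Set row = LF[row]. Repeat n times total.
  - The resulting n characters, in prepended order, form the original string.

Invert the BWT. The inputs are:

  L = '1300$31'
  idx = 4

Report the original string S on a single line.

LF mapping: 3 5 1 2 0 6 4
Walk LF starting at row 4, prepending L[row]:
  step 1: row=4, L[4]='$', prepend. Next row=LF[4]=0
  step 2: row=0, L[0]='1', prepend. Next row=LF[0]=3
  step 3: row=3, L[3]='0', prepend. Next row=LF[3]=2
  step 4: row=2, L[2]='0', prepend. Next row=LF[2]=1
  step 5: row=1, L[1]='3', prepend. Next row=LF[1]=5
  step 6: row=5, L[5]='3', prepend. Next row=LF[5]=6
  step 7: row=6, L[6]='1', prepend. Next row=LF[6]=4
Reversed output: 133001$

Answer: 133001$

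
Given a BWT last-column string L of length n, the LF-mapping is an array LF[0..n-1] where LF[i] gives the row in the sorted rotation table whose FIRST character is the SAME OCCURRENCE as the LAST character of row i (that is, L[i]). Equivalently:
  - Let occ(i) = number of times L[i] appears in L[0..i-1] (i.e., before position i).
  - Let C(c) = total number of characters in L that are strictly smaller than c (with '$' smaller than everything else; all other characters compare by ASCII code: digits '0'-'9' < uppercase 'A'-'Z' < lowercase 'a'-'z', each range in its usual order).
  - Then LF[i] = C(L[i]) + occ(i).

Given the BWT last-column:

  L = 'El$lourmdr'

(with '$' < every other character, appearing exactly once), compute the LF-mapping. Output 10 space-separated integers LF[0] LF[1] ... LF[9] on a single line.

Char counts: '$':1, 'E':1, 'd':1, 'l':2, 'm':1, 'o':1, 'r':2, 'u':1
C (first-col start): C('$')=0, C('E')=1, C('d')=2, C('l')=3, C('m')=5, C('o')=6, C('r')=7, C('u')=9
L[0]='E': occ=0, LF[0]=C('E')+0=1+0=1
L[1]='l': occ=0, LF[1]=C('l')+0=3+0=3
L[2]='$': occ=0, LF[2]=C('$')+0=0+0=0
L[3]='l': occ=1, LF[3]=C('l')+1=3+1=4
L[4]='o': occ=0, LF[4]=C('o')+0=6+0=6
L[5]='u': occ=0, LF[5]=C('u')+0=9+0=9
L[6]='r': occ=0, LF[6]=C('r')+0=7+0=7
L[7]='m': occ=0, LF[7]=C('m')+0=5+0=5
L[8]='d': occ=0, LF[8]=C('d')+0=2+0=2
L[9]='r': occ=1, LF[9]=C('r')+1=7+1=8

Answer: 1 3 0 4 6 9 7 5 2 8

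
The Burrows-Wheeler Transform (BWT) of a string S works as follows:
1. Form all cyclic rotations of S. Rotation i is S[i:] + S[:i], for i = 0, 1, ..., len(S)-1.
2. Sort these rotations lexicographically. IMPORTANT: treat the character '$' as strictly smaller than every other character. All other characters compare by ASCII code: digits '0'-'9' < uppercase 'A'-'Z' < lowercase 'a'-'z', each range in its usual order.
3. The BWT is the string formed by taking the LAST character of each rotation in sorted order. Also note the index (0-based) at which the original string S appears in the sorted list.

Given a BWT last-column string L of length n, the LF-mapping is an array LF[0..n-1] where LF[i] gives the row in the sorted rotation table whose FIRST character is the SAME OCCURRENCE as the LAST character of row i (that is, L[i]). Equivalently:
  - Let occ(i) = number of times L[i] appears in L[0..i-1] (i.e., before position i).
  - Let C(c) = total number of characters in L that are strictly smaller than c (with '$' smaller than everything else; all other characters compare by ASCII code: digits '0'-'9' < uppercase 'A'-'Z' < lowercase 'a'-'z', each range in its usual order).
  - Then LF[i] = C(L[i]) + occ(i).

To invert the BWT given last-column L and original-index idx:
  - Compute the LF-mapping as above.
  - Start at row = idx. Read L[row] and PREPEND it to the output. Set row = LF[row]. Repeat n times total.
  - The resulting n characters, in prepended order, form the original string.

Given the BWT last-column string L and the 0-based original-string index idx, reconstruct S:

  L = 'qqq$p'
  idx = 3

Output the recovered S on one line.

LF mapping: 2 3 4 0 1
Walk LF starting at row 3, prepending L[row]:
  step 1: row=3, L[3]='$', prepend. Next row=LF[3]=0
  step 2: row=0, L[0]='q', prepend. Next row=LF[0]=2
  step 3: row=2, L[2]='q', prepend. Next row=LF[2]=4
  step 4: row=4, L[4]='p', prepend. Next row=LF[4]=1
  step 5: row=1, L[1]='q', prepend. Next row=LF[1]=3
Reversed output: qpqq$

Answer: qpqq$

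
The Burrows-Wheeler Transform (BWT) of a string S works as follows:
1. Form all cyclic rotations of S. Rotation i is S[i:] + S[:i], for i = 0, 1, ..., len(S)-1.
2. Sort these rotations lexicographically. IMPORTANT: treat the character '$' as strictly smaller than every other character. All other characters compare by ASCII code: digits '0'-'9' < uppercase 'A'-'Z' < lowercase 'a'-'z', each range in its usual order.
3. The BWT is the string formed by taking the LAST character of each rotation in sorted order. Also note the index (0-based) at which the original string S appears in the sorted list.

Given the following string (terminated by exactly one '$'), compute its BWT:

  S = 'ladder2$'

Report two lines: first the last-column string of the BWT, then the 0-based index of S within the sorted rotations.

Answer: 2rladd$e
6

Derivation:
All 8 rotations (rotation i = S[i:]+S[:i]):
  rot[0] = ladder2$
  rot[1] = adder2$l
  rot[2] = dder2$la
  rot[3] = der2$lad
  rot[4] = er2$ladd
  rot[5] = r2$ladde
  rot[6] = 2$ladder
  rot[7] = $ladder2
Sorted (with $ < everything):
  sorted[0] = $ladder2  (last char: '2')
  sorted[1] = 2$ladder  (last char: 'r')
  sorted[2] = adder2$l  (last char: 'l')
  sorted[3] = dder2$la  (last char: 'a')
  sorted[4] = der2$lad  (last char: 'd')
  sorted[5] = er2$ladd  (last char: 'd')
  sorted[6] = ladder2$  (last char: '$')
  sorted[7] = r2$ladde  (last char: 'e')
Last column: 2rladd$e
Original string S is at sorted index 6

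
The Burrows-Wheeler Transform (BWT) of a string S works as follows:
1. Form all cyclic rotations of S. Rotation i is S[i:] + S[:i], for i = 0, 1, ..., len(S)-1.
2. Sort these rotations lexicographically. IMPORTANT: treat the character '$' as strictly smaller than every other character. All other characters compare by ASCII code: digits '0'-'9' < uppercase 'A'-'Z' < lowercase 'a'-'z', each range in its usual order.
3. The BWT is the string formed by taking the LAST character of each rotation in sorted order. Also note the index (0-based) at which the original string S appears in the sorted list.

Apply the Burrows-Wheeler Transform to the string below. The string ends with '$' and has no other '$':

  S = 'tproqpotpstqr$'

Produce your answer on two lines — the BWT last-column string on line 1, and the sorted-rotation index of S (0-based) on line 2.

Answer: rrpqttotqpp$os
11

Derivation:
All 14 rotations (rotation i = S[i:]+S[:i]):
  rot[0] = tproqpotpstqr$
  rot[1] = proqpotpstqr$t
  rot[2] = roqpotpstqr$tp
  rot[3] = oqpotpstqr$tpr
  rot[4] = qpotpstqr$tpro
  rot[5] = potpstqr$tproq
  rot[6] = otpstqr$tproqp
  rot[7] = tpstqr$tproqpo
  rot[8] = pstqr$tproqpot
  rot[9] = stqr$tproqpotp
  rot[10] = tqr$tproqpotps
  rot[11] = qr$tproqpotpst
  rot[12] = r$tproqpotpstq
  rot[13] = $tproqpotpstqr
Sorted (with $ < everything):
  sorted[0] = $tproqpotpstqr  (last char: 'r')
  sorted[1] = oqpotpstqr$tpr  (last char: 'r')
  sorted[2] = otpstqr$tproqp  (last char: 'p')
  sorted[3] = potpstqr$tproq  (last char: 'q')
  sorted[4] = proqpotpstqr$t  (last char: 't')
  sorted[5] = pstqr$tproqpot  (last char: 't')
  sorted[6] = qpotpstqr$tpro  (last char: 'o')
  sorted[7] = qr$tproqpotpst  (last char: 't')
  sorted[8] = r$tproqpotpstq  (last char: 'q')
  sorted[9] = roqpotpstqr$tp  (last char: 'p')
  sorted[10] = stqr$tproqpotp  (last char: 'p')
  sorted[11] = tproqpotpstqr$  (last char: '$')
  sorted[12] = tpstqr$tproqpo  (last char: 'o')
  sorted[13] = tqr$tproqpotps  (last char: 's')
Last column: rrpqttotqpp$os
Original string S is at sorted index 11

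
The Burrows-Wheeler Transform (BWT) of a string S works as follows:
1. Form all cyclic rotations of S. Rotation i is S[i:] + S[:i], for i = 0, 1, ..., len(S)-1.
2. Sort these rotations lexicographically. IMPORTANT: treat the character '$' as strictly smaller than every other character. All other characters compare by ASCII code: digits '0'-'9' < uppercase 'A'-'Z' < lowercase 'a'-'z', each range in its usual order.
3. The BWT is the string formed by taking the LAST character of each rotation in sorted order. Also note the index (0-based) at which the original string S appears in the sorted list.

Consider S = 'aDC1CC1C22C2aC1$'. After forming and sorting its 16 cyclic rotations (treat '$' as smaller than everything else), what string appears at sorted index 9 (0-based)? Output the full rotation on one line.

Answer: C1CC1C22C2aC1$aD

Derivation:
All 16 rotations (rotation i = S[i:]+S[:i]):
  rot[0] = aDC1CC1C22C2aC1$
  rot[1] = DC1CC1C22C2aC1$a
  rot[2] = C1CC1C22C2aC1$aD
  rot[3] = 1CC1C22C2aC1$aDC
  rot[4] = CC1C22C2aC1$aDC1
  rot[5] = C1C22C2aC1$aDC1C
  rot[6] = 1C22C2aC1$aDC1CC
  rot[7] = C22C2aC1$aDC1CC1
  rot[8] = 22C2aC1$aDC1CC1C
  rot[9] = 2C2aC1$aDC1CC1C2
  rot[10] = C2aC1$aDC1CC1C22
  rot[11] = 2aC1$aDC1CC1C22C
  rot[12] = aC1$aDC1CC1C22C2
  rot[13] = C1$aDC1CC1C22C2a
  rot[14] = 1$aDC1CC1C22C2aC
  rot[15] = $aDC1CC1C22C2aC1
Sorted (with $ < everything):
  sorted[0] = $aDC1CC1C22C2aC1
  sorted[1] = 1$aDC1CC1C22C2aC
  sorted[2] = 1C22C2aC1$aDC1CC
  sorted[3] = 1CC1C22C2aC1$aDC
  sorted[4] = 22C2aC1$aDC1CC1C
  sorted[5] = 2C2aC1$aDC1CC1C2
  sorted[6] = 2aC1$aDC1CC1C22C
  sorted[7] = C1$aDC1CC1C22C2a
  sorted[8] = C1C22C2aC1$aDC1C
  sorted[9] = C1CC1C22C2aC1$aD
  sorted[10] = C22C2aC1$aDC1CC1
  sorted[11] = C2aC1$aDC1CC1C22
  sorted[12] = CC1C22C2aC1$aDC1
  sorted[13] = DC1CC1C22C2aC1$a
  sorted[14] = aC1$aDC1CC1C22C2
  sorted[15] = aDC1CC1C22C2aC1$
sorted[9] = C1CC1C22C2aC1$aD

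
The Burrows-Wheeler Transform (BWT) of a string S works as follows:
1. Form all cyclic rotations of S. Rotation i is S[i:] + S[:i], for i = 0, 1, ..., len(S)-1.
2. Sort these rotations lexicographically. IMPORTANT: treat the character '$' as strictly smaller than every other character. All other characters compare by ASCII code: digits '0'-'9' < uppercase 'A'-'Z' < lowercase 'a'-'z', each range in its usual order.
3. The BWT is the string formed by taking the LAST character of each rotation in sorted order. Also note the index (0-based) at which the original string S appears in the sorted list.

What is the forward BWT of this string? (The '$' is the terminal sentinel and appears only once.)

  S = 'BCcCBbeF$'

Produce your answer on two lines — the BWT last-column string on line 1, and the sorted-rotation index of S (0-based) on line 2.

All 9 rotations (rotation i = S[i:]+S[:i]):
  rot[0] = BCcCBbeF$
  rot[1] = CcCBbeF$B
  rot[2] = cCBbeF$BC
  rot[3] = CBbeF$BCc
  rot[4] = BbeF$BCcC
  rot[5] = beF$BCcCB
  rot[6] = eF$BCcCBb
  rot[7] = F$BCcCBbe
  rot[8] = $BCcCBbeF
Sorted (with $ < everything):
  sorted[0] = $BCcCBbeF  (last char: 'F')
  sorted[1] = BCcCBbeF$  (last char: '$')
  sorted[2] = BbeF$BCcC  (last char: 'C')
  sorted[3] = CBbeF$BCc  (last char: 'c')
  sorted[4] = CcCBbeF$B  (last char: 'B')
  sorted[5] = F$BCcCBbe  (last char: 'e')
  sorted[6] = beF$BCcCB  (last char: 'B')
  sorted[7] = cCBbeF$BC  (last char: 'C')
  sorted[8] = eF$BCcCBb  (last char: 'b')
Last column: F$CcBeBCb
Original string S is at sorted index 1

Answer: F$CcBeBCb
1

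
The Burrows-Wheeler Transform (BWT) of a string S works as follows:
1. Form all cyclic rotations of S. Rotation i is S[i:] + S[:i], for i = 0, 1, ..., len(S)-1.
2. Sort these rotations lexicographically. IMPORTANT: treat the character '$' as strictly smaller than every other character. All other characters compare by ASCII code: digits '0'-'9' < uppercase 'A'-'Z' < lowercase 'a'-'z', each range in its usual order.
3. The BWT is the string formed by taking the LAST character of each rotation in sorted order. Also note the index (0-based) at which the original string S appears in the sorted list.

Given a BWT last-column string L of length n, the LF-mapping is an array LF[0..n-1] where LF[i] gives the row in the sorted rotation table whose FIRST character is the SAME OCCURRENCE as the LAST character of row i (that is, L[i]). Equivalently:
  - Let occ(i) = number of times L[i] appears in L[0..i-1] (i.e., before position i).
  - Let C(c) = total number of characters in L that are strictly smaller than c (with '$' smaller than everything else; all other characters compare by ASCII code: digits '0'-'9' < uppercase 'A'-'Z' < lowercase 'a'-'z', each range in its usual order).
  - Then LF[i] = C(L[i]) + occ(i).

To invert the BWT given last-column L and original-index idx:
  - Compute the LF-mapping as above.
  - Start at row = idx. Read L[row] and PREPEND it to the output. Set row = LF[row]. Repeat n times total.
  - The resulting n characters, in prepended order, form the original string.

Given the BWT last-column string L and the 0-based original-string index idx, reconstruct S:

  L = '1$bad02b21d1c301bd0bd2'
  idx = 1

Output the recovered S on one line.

LF mapping: 4 0 13 12 18 1 8 14 9 5 19 6 17 11 2 7 15 20 3 16 21 10
Walk LF starting at row 1, prepending L[row]:
  step 1: row=1, L[1]='$', prepend. Next row=LF[1]=0
  step 2: row=0, L[0]='1', prepend. Next row=LF[0]=4
  step 3: row=4, L[4]='d', prepend. Next row=LF[4]=18
  step 4: row=18, L[18]='0', prepend. Next row=LF[18]=3
  step 5: row=3, L[3]='a', prepend. Next row=LF[3]=12
  step 6: row=12, L[12]='c', prepend. Next row=LF[12]=17
  step 7: row=17, L[17]='d', prepend. Next row=LF[17]=20
  step 8: row=20, L[20]='d', prepend. Next row=LF[20]=21
  step 9: row=21, L[21]='2', prepend. Next row=LF[21]=10
  step 10: row=10, L[10]='d', prepend. Next row=LF[10]=19
  step 11: row=19, L[19]='b', prepend. Next row=LF[19]=16
  step 12: row=16, L[16]='b', prepend. Next row=LF[16]=15
  step 13: row=15, L[15]='1', prepend. Next row=LF[15]=7
  step 14: row=7, L[7]='b', prepend. Next row=LF[7]=14
  step 15: row=14, L[14]='0', prepend. Next row=LF[14]=2
  step 16: row=2, L[2]='b', prepend. Next row=LF[2]=13
  step 17: row=13, L[13]='3', prepend. Next row=LF[13]=11
  step 18: row=11, L[11]='1', prepend. Next row=LF[11]=6
  step 19: row=6, L[6]='2', prepend. Next row=LF[6]=8
  step 20: row=8, L[8]='2', prepend. Next row=LF[8]=9
  step 21: row=9, L[9]='1', prepend. Next row=LF[9]=5
  step 22: row=5, L[5]='0', prepend. Next row=LF[5]=1
Reversed output: 012213b0b1bbd2ddca0d1$

Answer: 012213b0b1bbd2ddca0d1$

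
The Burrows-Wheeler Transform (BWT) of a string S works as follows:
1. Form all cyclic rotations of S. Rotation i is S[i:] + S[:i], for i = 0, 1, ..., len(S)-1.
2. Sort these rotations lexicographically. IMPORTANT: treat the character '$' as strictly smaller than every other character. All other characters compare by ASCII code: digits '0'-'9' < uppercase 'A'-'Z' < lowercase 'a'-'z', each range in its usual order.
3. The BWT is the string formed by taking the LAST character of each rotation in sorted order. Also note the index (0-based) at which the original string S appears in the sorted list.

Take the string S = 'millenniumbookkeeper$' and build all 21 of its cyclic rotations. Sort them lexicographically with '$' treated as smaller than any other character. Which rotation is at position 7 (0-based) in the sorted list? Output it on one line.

All 21 rotations (rotation i = S[i:]+S[:i]):
  rot[0] = millenniumbookkeeper$
  rot[1] = illenniumbookkeeper$m
  rot[2] = llenniumbookkeeper$mi
  rot[3] = lenniumbookkeeper$mil
  rot[4] = enniumbookkeeper$mill
  rot[5] = nniumbookkeeper$mille
  rot[6] = niumbookkeeper$millen
  rot[7] = iumbookkeeper$millenn
  rot[8] = umbookkeeper$millenni
  rot[9] = mbookkeeper$millenniu
  rot[10] = bookkeeper$millennium
  rot[11] = ookkeeper$millenniumb
  rot[12] = okkeeper$millenniumbo
  rot[13] = kkeeper$millenniumboo
  rot[14] = keeper$millenniumbook
  rot[15] = eeper$millenniumbookk
  rot[16] = eper$millenniumbookke
  rot[17] = per$millenniumbookkee
  rot[18] = er$millenniumbookkeep
  rot[19] = r$millenniumbookkeepe
  rot[20] = $millenniumbookkeeper
Sorted (with $ < everything):
  sorted[0] = $millenniumbookkeeper
  sorted[1] = bookkeeper$millennium
  sorted[2] = eeper$millenniumbookk
  sorted[3] = enniumbookkeeper$mill
  sorted[4] = eper$millenniumbookke
  sorted[5] = er$millenniumbookkeep
  sorted[6] = illenniumbookkeeper$m
  sorted[7] = iumbookkeeper$millenn
  sorted[8] = keeper$millenniumbook
  sorted[9] = kkeeper$millenniumboo
  sorted[10] = lenniumbookkeeper$mil
  sorted[11] = llenniumbookkeeper$mi
  sorted[12] = mbookkeeper$millenniu
  sorted[13] = millenniumbookkeeper$
  sorted[14] = niumbookkeeper$millen
  sorted[15] = nniumbookkeeper$mille
  sorted[16] = okkeeper$millenniumbo
  sorted[17] = ookkeeper$millenniumb
  sorted[18] = per$millenniumbookkee
  sorted[19] = r$millenniumbookkeepe
  sorted[20] = umbookkeeper$millenni
sorted[7] = iumbookkeeper$millenn

Answer: iumbookkeeper$millenn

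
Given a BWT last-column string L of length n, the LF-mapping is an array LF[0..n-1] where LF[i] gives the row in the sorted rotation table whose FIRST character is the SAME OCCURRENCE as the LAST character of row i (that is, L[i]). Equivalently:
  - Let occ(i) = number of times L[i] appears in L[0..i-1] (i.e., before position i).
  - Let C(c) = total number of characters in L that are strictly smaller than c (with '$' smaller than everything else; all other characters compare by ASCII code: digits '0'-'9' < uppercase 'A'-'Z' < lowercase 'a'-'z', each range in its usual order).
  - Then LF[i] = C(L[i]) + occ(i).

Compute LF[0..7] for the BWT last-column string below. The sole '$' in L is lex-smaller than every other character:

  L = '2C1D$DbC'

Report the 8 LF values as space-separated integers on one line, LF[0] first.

Char counts: '$':1, '1':1, '2':1, 'C':2, 'D':2, 'b':1
C (first-col start): C('$')=0, C('1')=1, C('2')=2, C('C')=3, C('D')=5, C('b')=7
L[0]='2': occ=0, LF[0]=C('2')+0=2+0=2
L[1]='C': occ=0, LF[1]=C('C')+0=3+0=3
L[2]='1': occ=0, LF[2]=C('1')+0=1+0=1
L[3]='D': occ=0, LF[3]=C('D')+0=5+0=5
L[4]='$': occ=0, LF[4]=C('$')+0=0+0=0
L[5]='D': occ=1, LF[5]=C('D')+1=5+1=6
L[6]='b': occ=0, LF[6]=C('b')+0=7+0=7
L[7]='C': occ=1, LF[7]=C('C')+1=3+1=4

Answer: 2 3 1 5 0 6 7 4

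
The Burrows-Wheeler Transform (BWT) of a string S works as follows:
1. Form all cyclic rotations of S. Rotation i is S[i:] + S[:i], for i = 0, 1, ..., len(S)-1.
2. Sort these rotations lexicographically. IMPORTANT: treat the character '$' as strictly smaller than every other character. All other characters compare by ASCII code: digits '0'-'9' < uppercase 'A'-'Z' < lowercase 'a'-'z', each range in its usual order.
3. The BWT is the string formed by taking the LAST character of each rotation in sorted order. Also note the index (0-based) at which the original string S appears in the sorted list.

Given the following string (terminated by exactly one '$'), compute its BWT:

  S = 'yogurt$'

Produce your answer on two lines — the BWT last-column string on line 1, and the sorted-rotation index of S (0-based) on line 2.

Answer: toyurg$
6

Derivation:
All 7 rotations (rotation i = S[i:]+S[:i]):
  rot[0] = yogurt$
  rot[1] = ogurt$y
  rot[2] = gurt$yo
  rot[3] = urt$yog
  rot[4] = rt$yogu
  rot[5] = t$yogur
  rot[6] = $yogurt
Sorted (with $ < everything):
  sorted[0] = $yogurt  (last char: 't')
  sorted[1] = gurt$yo  (last char: 'o')
  sorted[2] = ogurt$y  (last char: 'y')
  sorted[3] = rt$yogu  (last char: 'u')
  sorted[4] = t$yogur  (last char: 'r')
  sorted[5] = urt$yog  (last char: 'g')
  sorted[6] = yogurt$  (last char: '$')
Last column: toyurg$
Original string S is at sorted index 6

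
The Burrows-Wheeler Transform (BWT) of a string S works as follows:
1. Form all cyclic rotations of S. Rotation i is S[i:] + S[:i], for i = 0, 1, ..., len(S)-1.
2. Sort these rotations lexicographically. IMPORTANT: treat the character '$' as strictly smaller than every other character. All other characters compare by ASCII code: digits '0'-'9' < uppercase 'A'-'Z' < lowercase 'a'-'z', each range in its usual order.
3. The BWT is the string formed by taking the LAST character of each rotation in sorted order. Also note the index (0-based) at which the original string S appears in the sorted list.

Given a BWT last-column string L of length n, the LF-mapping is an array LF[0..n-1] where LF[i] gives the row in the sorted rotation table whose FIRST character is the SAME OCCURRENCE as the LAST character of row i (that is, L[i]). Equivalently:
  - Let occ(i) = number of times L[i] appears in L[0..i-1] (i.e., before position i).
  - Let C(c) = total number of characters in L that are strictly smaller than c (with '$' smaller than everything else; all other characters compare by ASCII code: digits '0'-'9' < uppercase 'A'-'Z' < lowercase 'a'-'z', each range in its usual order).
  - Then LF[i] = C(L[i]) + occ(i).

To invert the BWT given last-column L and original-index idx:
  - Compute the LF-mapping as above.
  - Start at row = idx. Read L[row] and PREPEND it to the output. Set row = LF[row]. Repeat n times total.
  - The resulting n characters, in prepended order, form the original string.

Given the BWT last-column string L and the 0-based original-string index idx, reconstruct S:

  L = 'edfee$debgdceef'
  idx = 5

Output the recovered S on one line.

LF mapping: 6 3 12 7 8 0 4 9 1 14 5 2 10 11 13
Walk LF starting at row 5, prepending L[row]:
  step 1: row=5, L[5]='$', prepend. Next row=LF[5]=0
  step 2: row=0, L[0]='e', prepend. Next row=LF[0]=6
  step 3: row=6, L[6]='d', prepend. Next row=LF[6]=4
  step 4: row=4, L[4]='e', prepend. Next row=LF[4]=8
  step 5: row=8, L[8]='b', prepend. Next row=LF[8]=1
  step 6: row=1, L[1]='d', prepend. Next row=LF[1]=3
  step 7: row=3, L[3]='e', prepend. Next row=LF[3]=7
  step 8: row=7, L[7]='e', prepend. Next row=LF[7]=9
  step 9: row=9, L[9]='g', prepend. Next row=LF[9]=14
  step 10: row=14, L[14]='f', prepend. Next row=LF[14]=13
  step 11: row=13, L[13]='e', prepend. Next row=LF[13]=11
  step 12: row=11, L[11]='c', prepend. Next row=LF[11]=2
  step 13: row=2, L[2]='f', prepend. Next row=LF[2]=12
  step 14: row=12, L[12]='e', prepend. Next row=LF[12]=10
  step 15: row=10, L[10]='d', prepend. Next row=LF[10]=5
Reversed output: defcefgeedbede$

Answer: defcefgeedbede$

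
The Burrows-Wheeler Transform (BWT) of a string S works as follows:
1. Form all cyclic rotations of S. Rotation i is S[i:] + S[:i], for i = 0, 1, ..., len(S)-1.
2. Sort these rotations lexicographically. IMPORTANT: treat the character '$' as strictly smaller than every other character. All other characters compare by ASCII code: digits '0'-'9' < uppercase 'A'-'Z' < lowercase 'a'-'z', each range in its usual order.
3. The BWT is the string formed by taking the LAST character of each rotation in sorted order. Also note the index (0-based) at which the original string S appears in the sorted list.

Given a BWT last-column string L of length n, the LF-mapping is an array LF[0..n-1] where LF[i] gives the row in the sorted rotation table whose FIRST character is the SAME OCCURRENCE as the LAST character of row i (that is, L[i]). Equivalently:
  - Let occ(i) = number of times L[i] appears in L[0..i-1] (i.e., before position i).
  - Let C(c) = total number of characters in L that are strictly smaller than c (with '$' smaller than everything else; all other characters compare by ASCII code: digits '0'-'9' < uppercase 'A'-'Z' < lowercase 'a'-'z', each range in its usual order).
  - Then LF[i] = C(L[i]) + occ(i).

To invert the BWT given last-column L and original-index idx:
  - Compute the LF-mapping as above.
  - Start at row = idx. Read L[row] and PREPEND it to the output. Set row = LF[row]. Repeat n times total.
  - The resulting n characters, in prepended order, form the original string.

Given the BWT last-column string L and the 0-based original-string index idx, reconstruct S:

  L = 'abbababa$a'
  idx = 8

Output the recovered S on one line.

Answer: babaaabba$

Derivation:
LF mapping: 1 6 7 2 8 3 9 4 0 5
Walk LF starting at row 8, prepending L[row]:
  step 1: row=8, L[8]='$', prepend. Next row=LF[8]=0
  step 2: row=0, L[0]='a', prepend. Next row=LF[0]=1
  step 3: row=1, L[1]='b', prepend. Next row=LF[1]=6
  step 4: row=6, L[6]='b', prepend. Next row=LF[6]=9
  step 5: row=9, L[9]='a', prepend. Next row=LF[9]=5
  step 6: row=5, L[5]='a', prepend. Next row=LF[5]=3
  step 7: row=3, L[3]='a', prepend. Next row=LF[3]=2
  step 8: row=2, L[2]='b', prepend. Next row=LF[2]=7
  step 9: row=7, L[7]='a', prepend. Next row=LF[7]=4
  step 10: row=4, L[4]='b', prepend. Next row=LF[4]=8
Reversed output: babaaabba$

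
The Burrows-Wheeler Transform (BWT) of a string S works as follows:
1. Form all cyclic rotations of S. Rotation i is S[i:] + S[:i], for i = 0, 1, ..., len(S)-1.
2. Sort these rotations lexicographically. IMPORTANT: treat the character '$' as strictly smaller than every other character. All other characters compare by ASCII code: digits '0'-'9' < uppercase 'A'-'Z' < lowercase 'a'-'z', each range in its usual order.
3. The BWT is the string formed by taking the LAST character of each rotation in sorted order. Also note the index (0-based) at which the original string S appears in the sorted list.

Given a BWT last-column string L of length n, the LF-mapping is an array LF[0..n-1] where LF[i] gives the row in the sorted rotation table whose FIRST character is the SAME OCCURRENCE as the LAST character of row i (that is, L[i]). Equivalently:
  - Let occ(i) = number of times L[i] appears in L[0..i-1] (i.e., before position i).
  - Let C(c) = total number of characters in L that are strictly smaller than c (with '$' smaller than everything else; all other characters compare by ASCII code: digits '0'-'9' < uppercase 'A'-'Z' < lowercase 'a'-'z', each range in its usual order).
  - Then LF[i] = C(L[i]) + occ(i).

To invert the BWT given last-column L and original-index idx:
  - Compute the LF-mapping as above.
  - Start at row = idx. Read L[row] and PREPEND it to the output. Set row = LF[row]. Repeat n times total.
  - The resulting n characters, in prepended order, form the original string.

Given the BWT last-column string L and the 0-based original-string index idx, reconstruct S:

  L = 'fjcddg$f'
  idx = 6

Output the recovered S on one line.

Answer: gfjcddf$

Derivation:
LF mapping: 4 7 1 2 3 6 0 5
Walk LF starting at row 6, prepending L[row]:
  step 1: row=6, L[6]='$', prepend. Next row=LF[6]=0
  step 2: row=0, L[0]='f', prepend. Next row=LF[0]=4
  step 3: row=4, L[4]='d', prepend. Next row=LF[4]=3
  step 4: row=3, L[3]='d', prepend. Next row=LF[3]=2
  step 5: row=2, L[2]='c', prepend. Next row=LF[2]=1
  step 6: row=1, L[1]='j', prepend. Next row=LF[1]=7
  step 7: row=7, L[7]='f', prepend. Next row=LF[7]=5
  step 8: row=5, L[5]='g', prepend. Next row=LF[5]=6
Reversed output: gfjcddf$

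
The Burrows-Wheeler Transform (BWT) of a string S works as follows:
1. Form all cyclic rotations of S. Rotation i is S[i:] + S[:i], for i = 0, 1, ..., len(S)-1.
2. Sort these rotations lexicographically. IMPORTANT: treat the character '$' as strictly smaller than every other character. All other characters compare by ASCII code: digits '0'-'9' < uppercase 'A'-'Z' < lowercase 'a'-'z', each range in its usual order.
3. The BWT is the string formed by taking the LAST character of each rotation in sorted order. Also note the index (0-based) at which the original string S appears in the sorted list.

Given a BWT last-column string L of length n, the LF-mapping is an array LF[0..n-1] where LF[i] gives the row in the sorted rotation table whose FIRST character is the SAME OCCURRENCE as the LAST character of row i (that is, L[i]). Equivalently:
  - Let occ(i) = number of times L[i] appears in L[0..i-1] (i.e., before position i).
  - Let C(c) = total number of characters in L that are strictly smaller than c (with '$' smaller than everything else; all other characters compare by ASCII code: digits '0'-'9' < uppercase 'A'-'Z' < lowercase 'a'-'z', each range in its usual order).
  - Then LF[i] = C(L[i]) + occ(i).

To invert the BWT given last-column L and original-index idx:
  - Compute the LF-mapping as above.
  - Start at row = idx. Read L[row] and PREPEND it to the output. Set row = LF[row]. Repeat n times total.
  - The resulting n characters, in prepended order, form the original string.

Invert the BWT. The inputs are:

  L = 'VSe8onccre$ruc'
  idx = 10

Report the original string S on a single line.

Answer: occurrenceS8V$

Derivation:
LF mapping: 3 2 7 1 10 9 4 5 11 8 0 12 13 6
Walk LF starting at row 10, prepending L[row]:
  step 1: row=10, L[10]='$', prepend. Next row=LF[10]=0
  step 2: row=0, L[0]='V', prepend. Next row=LF[0]=3
  step 3: row=3, L[3]='8', prepend. Next row=LF[3]=1
  step 4: row=1, L[1]='S', prepend. Next row=LF[1]=2
  step 5: row=2, L[2]='e', prepend. Next row=LF[2]=7
  step 6: row=7, L[7]='c', prepend. Next row=LF[7]=5
  step 7: row=5, L[5]='n', prepend. Next row=LF[5]=9
  step 8: row=9, L[9]='e', prepend. Next row=LF[9]=8
  step 9: row=8, L[8]='r', prepend. Next row=LF[8]=11
  step 10: row=11, L[11]='r', prepend. Next row=LF[11]=12
  step 11: row=12, L[12]='u', prepend. Next row=LF[12]=13
  step 12: row=13, L[13]='c', prepend. Next row=LF[13]=6
  step 13: row=6, L[6]='c', prepend. Next row=LF[6]=4
  step 14: row=4, L[4]='o', prepend. Next row=LF[4]=10
Reversed output: occurrenceS8V$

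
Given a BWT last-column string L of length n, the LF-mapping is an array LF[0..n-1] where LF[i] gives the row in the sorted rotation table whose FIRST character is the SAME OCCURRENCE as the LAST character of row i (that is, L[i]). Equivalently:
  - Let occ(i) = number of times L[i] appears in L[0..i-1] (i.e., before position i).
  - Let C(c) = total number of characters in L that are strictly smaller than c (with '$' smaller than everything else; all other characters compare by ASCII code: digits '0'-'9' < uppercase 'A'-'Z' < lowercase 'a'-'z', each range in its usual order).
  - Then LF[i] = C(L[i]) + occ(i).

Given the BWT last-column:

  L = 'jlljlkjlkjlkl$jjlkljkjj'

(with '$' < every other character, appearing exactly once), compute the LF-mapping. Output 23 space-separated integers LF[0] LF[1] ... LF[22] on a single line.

Answer: 1 15 16 2 17 10 3 18 11 4 19 12 20 0 5 6 21 13 22 7 14 8 9

Derivation:
Char counts: '$':1, 'j':9, 'k':5, 'l':8
C (first-col start): C('$')=0, C('j')=1, C('k')=10, C('l')=15
L[0]='j': occ=0, LF[0]=C('j')+0=1+0=1
L[1]='l': occ=0, LF[1]=C('l')+0=15+0=15
L[2]='l': occ=1, LF[2]=C('l')+1=15+1=16
L[3]='j': occ=1, LF[3]=C('j')+1=1+1=2
L[4]='l': occ=2, LF[4]=C('l')+2=15+2=17
L[5]='k': occ=0, LF[5]=C('k')+0=10+0=10
L[6]='j': occ=2, LF[6]=C('j')+2=1+2=3
L[7]='l': occ=3, LF[7]=C('l')+3=15+3=18
L[8]='k': occ=1, LF[8]=C('k')+1=10+1=11
L[9]='j': occ=3, LF[9]=C('j')+3=1+3=4
L[10]='l': occ=4, LF[10]=C('l')+4=15+4=19
L[11]='k': occ=2, LF[11]=C('k')+2=10+2=12
L[12]='l': occ=5, LF[12]=C('l')+5=15+5=20
L[13]='$': occ=0, LF[13]=C('$')+0=0+0=0
L[14]='j': occ=4, LF[14]=C('j')+4=1+4=5
L[15]='j': occ=5, LF[15]=C('j')+5=1+5=6
L[16]='l': occ=6, LF[16]=C('l')+6=15+6=21
L[17]='k': occ=3, LF[17]=C('k')+3=10+3=13
L[18]='l': occ=7, LF[18]=C('l')+7=15+7=22
L[19]='j': occ=6, LF[19]=C('j')+6=1+6=7
L[20]='k': occ=4, LF[20]=C('k')+4=10+4=14
L[21]='j': occ=7, LF[21]=C('j')+7=1+7=8
L[22]='j': occ=8, LF[22]=C('j')+8=1+8=9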